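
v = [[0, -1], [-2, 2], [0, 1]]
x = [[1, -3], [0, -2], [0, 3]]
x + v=[[1, -4], [-2, 0], [0, 4]]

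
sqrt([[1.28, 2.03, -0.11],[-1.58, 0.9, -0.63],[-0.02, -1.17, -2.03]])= [[1.32-0.01j, 0.79-0.03j, (-0.05-0.09j)],[(-0.61+0.03j), (1.18+0.07j), (-0.24+0.24j)],[(-0+0.19j), (-0.44+0.41j), (0.07+1.44j)]]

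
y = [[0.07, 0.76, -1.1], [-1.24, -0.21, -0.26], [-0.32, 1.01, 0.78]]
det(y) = 2.26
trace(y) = 0.64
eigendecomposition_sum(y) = [[(-0.14+0.46j), 0.48+0.24j, -0.26+0.22j], [(-0.53-0.06j), -0.16+0.57j, -0.29-0.24j], [(0.11+0.3j), 0.35-0.06j, -0.05+0.21j]] + [[-0.14-0.46j, 0.48-0.24j, -0.26-0.22j],[-0.53+0.06j, (-0.16-0.57j), (-0.29+0.24j)],[0.11-0.30j, 0.35+0.06j, (-0.05-0.21j)]] + [[(0.35-0j), (-0.21-0j), -0.58-0.00j], [-0.19+0.00j, 0.11+0.00j, (0.31+0j)], [-0.53+0.00j, 0.32+0.00j, (0.89+0j)]]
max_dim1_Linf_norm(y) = 1.24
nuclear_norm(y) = 3.94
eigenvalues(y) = [(-0.35+1.25j), (-0.35-1.25j), (1.35+0j)]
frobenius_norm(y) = 2.27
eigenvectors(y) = [[(-0.11+0.61j),(-0.11-0.61j),(-0.52+0j)], [-0.68+0.00j,(-0.68-0j),(0.28+0j)], [(0.17+0.36j),(0.17-0.36j),0.80+0.00j]]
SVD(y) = [[0.79, 0.37, 0.50], [0.18, 0.64, -0.75], [-0.59, 0.68, 0.44]] @ diag([1.3734080918663205, 1.2856294393352006, 1.2781264248542752]) @ [[0.02,-0.03,-1.0], [-0.76,0.65,-0.03], [0.65,0.76,-0.01]]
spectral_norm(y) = 1.37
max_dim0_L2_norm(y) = 1.37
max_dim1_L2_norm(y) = 1.34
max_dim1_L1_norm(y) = 2.11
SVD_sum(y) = [[0.02, -0.03, -1.08],[0.00, -0.01, -0.24],[-0.02, 0.02, 0.81]] + [[-0.36, 0.3, -0.01], [-0.63, 0.53, -0.03], [-0.67, 0.56, -0.03]] + [[0.41, 0.48, -0.01], [-0.62, -0.73, 0.01], [0.36, 0.43, -0.0]]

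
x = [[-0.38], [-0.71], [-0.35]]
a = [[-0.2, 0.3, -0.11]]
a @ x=[[-0.1]]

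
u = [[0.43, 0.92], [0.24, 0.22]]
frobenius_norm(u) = 1.07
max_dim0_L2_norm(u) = 0.95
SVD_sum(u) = [[0.46, 0.9], [0.14, 0.27]] + [[-0.03, 0.02], [0.10, -0.05]]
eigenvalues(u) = [0.81, -0.16]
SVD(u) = [[-0.96, -0.29], [-0.29, 0.96]] @ diag([1.0597733061298207, 0.11908207092030743]) @ [[-0.45, -0.89],[0.89, -0.45]]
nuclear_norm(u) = 1.18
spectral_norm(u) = 1.06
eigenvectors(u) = [[0.93, -0.84], [0.38, 0.54]]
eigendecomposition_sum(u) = [[0.49, 0.77], [0.2, 0.32]] + [[-0.06, 0.15], [0.04, -0.1]]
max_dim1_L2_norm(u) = 1.02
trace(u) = 0.65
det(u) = -0.13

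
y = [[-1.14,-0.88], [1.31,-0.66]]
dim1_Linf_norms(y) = [1.14, 1.31]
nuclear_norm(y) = 2.83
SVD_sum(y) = [[-1.2,-0.09], [1.25,0.10]] + [[0.06, -0.79], [0.06, -0.76]]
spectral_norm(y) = 1.74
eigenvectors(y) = [[0.14-0.62j, (0.14+0.62j)],[(-0.77+0j), (-0.77-0j)]]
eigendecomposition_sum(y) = [[(-0.57+0.42j), (-0.44-0.38j)], [(0.65+0.56j), (-0.33+0.63j)]] + [[-0.57-0.42j, (-0.44+0.38j)], [(0.65-0.56j), (-0.33-0.63j)]]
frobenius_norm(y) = 2.06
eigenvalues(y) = [(-0.9+1.05j), (-0.9-1.05j)]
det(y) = 1.91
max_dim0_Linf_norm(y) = 1.31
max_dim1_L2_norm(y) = 1.47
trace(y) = -1.80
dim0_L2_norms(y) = [1.74, 1.1]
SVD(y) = [[-0.69, 0.72], [0.72, 0.69]] @ diag([1.7396196598933416, 1.095181920464621]) @ [[1.00, 0.08],[0.08, -1.0]]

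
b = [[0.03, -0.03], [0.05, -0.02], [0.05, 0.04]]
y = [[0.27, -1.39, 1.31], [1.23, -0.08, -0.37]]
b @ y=[[-0.03, -0.04, 0.05], [-0.01, -0.07, 0.07], [0.06, -0.07, 0.05]]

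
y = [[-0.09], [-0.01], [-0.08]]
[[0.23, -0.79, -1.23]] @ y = [[0.09]]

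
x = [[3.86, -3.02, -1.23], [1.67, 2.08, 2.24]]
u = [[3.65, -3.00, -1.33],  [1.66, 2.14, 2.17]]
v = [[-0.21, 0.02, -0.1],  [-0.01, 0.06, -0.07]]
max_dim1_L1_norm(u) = 7.98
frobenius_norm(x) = 6.14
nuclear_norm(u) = 8.34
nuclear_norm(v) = 0.32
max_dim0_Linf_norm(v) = 0.21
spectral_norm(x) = 5.10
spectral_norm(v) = 0.24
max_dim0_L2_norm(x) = 4.21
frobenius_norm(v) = 0.25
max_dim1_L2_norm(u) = 4.91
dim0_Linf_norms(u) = [3.65, 3.0, 2.17]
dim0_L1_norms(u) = [5.31, 5.14, 3.5]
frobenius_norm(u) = 6.01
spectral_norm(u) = 4.99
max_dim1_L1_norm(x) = 8.11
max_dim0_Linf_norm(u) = 3.65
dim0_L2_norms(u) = [4.01, 3.69, 2.55]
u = v + x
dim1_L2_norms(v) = [0.23, 0.09]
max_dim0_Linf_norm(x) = 3.86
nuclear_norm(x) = 8.51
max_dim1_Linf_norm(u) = 3.65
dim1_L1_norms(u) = [7.98, 5.97]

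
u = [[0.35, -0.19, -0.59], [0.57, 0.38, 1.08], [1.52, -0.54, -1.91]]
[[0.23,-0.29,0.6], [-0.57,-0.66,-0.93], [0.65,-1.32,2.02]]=u @ [[-0.09,-0.99,0.14], [-0.99,0.11,0.12], [-0.13,-0.13,-0.98]]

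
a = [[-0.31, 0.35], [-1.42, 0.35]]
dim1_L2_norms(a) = [0.47, 1.46]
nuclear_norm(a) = 1.77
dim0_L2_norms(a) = [1.45, 0.49]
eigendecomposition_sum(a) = [[(-0.15+0.32j), 0.18-0.01j],[(-0.71+0.02j), (0.17+0.31j)]] + [[-0.15-0.32j, 0.18+0.01j], [(-0.71-0.02j), 0.17-0.31j]]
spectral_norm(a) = 1.51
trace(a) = 0.04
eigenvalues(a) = [(0.02+0.62j), (0.02-0.62j)]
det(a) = 0.39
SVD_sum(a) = [[-0.38, 0.11], [-1.40, 0.41]] + [[0.07, 0.24], [-0.02, -0.06]]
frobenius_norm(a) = 1.54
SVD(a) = [[-0.26, -0.97], [-0.97, 0.26]] @ diag([1.5138156511474545, 0.25663626856118277]) @ [[0.96, -0.28], [-0.28, -0.96]]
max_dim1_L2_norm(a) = 1.46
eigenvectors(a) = [[(-0.21+0.39j), -0.21-0.39j],[(-0.9+0j), -0.90-0.00j]]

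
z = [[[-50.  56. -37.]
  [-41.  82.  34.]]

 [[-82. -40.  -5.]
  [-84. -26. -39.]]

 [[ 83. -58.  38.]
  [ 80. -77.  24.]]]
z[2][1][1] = -77.0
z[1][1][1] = -26.0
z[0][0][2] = -37.0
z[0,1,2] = 34.0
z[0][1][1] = 82.0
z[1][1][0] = -84.0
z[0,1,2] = 34.0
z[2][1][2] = 24.0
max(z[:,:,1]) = 82.0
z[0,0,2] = -37.0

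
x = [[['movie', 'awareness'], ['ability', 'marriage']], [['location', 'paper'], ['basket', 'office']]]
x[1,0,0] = 'location'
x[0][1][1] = 'marriage'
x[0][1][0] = 'ability'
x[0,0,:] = ['movie', 'awareness']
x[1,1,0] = 'basket'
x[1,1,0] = 'basket'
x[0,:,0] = ['movie', 'ability']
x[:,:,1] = [['awareness', 'marriage'], ['paper', 'office']]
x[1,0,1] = 'paper'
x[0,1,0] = 'ability'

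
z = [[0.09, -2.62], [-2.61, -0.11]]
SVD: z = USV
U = [[0.84, 0.54],[0.54, -0.84]]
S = [2.63, 2.61]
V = [[-0.51, -0.86],[0.86, -0.51]]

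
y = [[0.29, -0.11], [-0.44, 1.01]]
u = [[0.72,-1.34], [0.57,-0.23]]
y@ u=[[0.15, -0.36], [0.26, 0.36]]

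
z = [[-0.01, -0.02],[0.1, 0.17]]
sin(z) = [[-0.01,-0.02], [0.1,0.17]]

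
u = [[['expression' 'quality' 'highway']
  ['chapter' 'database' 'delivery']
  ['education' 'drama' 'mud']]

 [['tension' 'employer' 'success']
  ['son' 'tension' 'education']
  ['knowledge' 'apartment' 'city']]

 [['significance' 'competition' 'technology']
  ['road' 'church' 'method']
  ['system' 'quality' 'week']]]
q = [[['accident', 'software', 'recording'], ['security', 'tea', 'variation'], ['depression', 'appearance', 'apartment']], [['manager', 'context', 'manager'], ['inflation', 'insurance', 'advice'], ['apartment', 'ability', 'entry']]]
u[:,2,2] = ['mud', 'city', 'week']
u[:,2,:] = [['education', 'drama', 'mud'], ['knowledge', 'apartment', 'city'], ['system', 'quality', 'week']]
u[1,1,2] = 'education'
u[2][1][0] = 'road'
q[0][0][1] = 'software'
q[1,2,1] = 'ability'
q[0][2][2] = 'apartment'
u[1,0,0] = 'tension'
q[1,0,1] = 'context'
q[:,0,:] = [['accident', 'software', 'recording'], ['manager', 'context', 'manager']]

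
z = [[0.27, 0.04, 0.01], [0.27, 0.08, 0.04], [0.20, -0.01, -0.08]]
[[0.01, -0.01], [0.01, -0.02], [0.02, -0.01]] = z@[[0.07, -0.04], [-0.1, -0.08], [-0.09, 0.03]]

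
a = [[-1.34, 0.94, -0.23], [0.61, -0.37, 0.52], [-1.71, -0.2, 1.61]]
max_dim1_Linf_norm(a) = 1.71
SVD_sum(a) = [[-0.99, 0.13, 0.57], [0.27, -0.04, -0.15], [-1.94, 0.26, 1.11]] + [[-0.39,0.72,-0.85], [0.27,-0.49,0.58], [0.24,-0.44,0.52]] + [[0.04, 0.09, 0.06],  [0.07, 0.15, 0.09],  [-0.01, -0.02, -0.02]]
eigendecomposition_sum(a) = [[-1.41,0.82,-0.21], [0.76,-0.44,0.11], [-0.64,0.37,-0.1]] + [[-0.01, -0.01, 0.02], [-0.34, -0.22, 0.49], [-1.22, -0.78, 1.77]] + [[0.09,0.13,-0.04], [0.19,0.28,-0.08], [0.14,0.22,-0.06]]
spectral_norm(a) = 2.54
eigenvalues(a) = [-1.95, 1.54, 0.31]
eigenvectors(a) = [[-0.82,-0.01,0.35], [0.44,-0.27,0.75], [-0.37,-0.96,0.57]]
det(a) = -0.93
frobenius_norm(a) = 3.01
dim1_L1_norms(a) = [2.51, 1.5, 3.52]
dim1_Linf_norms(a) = [1.34, 0.61, 1.71]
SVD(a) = [[-0.45, 0.74, -0.5], [0.12, -0.50, -0.86], [-0.88, -0.45, 0.14]] @ diag([2.54218029041875, 1.5978063606910695, 0.22811007154792853]) @ [[0.86, -0.12, -0.49], [-0.33, 0.61, -0.72], [-0.38, -0.79, -0.49]]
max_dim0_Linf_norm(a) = 1.71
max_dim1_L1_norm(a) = 3.52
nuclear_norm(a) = 4.37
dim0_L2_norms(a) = [2.26, 1.03, 1.71]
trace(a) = -0.10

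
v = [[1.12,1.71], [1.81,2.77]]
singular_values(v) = [3.89, 0.0]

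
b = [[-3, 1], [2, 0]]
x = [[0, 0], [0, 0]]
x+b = [[-3, 1], [2, 0]]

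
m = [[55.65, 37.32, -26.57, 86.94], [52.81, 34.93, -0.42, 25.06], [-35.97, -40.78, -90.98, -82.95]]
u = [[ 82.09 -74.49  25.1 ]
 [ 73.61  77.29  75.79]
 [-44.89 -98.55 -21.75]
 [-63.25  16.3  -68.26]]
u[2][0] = -44.89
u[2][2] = -21.75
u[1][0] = 73.61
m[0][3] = 86.94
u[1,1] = 77.29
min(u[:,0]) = -63.25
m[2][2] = -90.98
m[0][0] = 55.65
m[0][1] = 37.32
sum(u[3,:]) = -115.21000000000001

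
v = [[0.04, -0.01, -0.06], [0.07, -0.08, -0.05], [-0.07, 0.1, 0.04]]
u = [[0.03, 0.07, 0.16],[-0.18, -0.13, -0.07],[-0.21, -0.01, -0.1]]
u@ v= [[-0.01, 0.01, 0.00],[-0.01, 0.01, 0.01],[-0.0, -0.01, 0.01]]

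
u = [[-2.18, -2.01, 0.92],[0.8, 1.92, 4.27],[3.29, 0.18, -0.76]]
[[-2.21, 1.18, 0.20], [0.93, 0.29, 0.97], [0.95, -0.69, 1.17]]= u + [[-0.03,3.19,-0.72], [0.13,-1.63,-3.3], [-2.34,-0.87,1.93]]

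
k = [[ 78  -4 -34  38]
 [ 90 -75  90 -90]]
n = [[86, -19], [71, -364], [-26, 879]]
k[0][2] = -34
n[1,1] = -364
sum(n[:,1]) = 496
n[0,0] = 86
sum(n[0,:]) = 67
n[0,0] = 86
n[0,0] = 86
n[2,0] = -26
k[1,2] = 90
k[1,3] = -90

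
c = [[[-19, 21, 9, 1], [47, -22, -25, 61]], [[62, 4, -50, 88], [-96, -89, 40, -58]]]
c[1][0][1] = 4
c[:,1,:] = [[47, -22, -25, 61], [-96, -89, 40, -58]]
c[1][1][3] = -58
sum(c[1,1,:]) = -203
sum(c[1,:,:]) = -99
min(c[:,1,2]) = -25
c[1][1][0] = -96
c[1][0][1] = 4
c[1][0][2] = -50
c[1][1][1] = -89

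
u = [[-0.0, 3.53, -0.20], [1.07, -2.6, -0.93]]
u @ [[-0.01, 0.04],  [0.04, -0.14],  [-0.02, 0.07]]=[[0.15, -0.51],[-0.1, 0.34]]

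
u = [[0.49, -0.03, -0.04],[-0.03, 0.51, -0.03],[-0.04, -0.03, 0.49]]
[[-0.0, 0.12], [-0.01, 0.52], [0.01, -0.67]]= u@[[-0.0, 0.19],[-0.02, 0.96],[0.02, -1.29]]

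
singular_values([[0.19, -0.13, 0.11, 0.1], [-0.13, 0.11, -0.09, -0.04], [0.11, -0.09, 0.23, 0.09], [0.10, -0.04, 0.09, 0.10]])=[0.46, 0.11, 0.06, 0.0]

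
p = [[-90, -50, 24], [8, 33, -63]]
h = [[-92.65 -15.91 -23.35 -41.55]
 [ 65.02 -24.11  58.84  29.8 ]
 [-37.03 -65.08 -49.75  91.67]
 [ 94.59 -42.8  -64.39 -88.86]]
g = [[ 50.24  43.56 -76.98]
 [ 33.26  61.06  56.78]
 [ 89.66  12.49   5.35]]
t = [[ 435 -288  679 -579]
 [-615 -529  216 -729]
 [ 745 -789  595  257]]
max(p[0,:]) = 24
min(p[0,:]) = -90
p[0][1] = -50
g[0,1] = 43.56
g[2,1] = 12.49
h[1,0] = 65.02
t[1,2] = 216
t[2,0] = 745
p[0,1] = -50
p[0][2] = 24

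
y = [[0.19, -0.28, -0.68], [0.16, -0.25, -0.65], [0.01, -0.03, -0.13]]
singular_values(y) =[1.05, 0.03, 0.0]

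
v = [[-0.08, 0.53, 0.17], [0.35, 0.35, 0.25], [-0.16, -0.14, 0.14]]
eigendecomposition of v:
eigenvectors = [[0.86+0.00j, -0.45-0.16j, (-0.45+0.16j)], [(-0.48+0j), (-0.57-0.21j), (-0.57+0.21j)], [0.14+0.00j, (0.64+0j), (0.64-0j)]]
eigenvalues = [(-0.35+0j), (0.38+0.08j), (0.38-0.08j)]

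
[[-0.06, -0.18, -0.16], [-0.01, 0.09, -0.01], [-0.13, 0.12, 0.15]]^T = [[-0.06, -0.01, -0.13], [-0.18, 0.09, 0.12], [-0.16, -0.01, 0.15]]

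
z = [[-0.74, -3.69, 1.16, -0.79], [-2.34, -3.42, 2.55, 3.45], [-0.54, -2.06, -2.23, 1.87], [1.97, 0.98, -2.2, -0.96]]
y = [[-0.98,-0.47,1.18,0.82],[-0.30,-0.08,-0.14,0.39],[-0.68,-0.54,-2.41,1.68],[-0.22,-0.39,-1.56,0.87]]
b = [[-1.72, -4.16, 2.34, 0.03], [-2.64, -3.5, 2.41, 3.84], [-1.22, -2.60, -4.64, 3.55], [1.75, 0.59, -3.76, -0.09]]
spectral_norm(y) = 3.60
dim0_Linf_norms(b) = [2.64, 4.16, 4.64, 3.84]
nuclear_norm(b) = 18.53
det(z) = 56.72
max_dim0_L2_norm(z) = 5.52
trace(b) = -9.95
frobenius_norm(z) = 8.68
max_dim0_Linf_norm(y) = 2.41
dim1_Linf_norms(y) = [1.18, 0.39, 2.41, 1.56]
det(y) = 0.00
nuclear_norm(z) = 14.55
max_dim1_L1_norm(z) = 11.76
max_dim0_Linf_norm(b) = 4.64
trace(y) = -2.60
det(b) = 100.81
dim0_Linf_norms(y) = [0.98, 0.54, 2.41, 1.68]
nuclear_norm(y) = 5.57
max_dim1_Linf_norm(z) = 3.69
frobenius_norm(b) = 11.20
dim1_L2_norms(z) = [4.02, 5.96, 3.61, 3.26]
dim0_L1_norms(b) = [7.33, 10.85, 13.15, 7.51]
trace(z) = -7.35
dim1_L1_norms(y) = [3.45, 0.91, 5.31, 3.04]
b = y + z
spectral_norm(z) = 7.31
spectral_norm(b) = 8.36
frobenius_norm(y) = 4.04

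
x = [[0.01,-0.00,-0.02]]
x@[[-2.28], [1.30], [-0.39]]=[[-0.01]]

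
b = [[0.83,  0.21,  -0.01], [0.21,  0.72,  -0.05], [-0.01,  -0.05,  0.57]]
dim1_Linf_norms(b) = [0.83, 0.72, 0.57]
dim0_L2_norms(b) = [0.86, 0.75, 0.57]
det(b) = 0.31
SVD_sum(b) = [[0.61, 0.48, -0.07], [0.48, 0.38, -0.06], [-0.07, -0.06, 0.01]] + [[0.13, -0.13, 0.21],  [-0.13, 0.14, -0.21],  [0.21, -0.21, 0.33]] + [[0.09, -0.14, -0.14], [-0.14, 0.21, 0.22], [-0.14, 0.22, 0.23]]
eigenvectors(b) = [[-0.78, -0.46, -0.42],[-0.61, 0.48, 0.63],[0.09, -0.75, 0.66]]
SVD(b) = [[-0.78,0.46,-0.42], [-0.61,-0.48,0.63], [0.09,0.75,0.66]] @ diag([0.9955807623678734, 0.5958223740170088, 0.5285968636151174]) @ [[-0.78, -0.61, 0.09], [0.46, -0.48, 0.75], [-0.42, 0.63, 0.66]]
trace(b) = 2.12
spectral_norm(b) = 1.00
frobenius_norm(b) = 1.27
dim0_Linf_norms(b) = [0.83, 0.72, 0.57]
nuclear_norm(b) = 2.12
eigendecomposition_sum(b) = [[0.61, 0.48, -0.07], [0.48, 0.38, -0.06], [-0.07, -0.06, 0.01]] + [[0.13,  -0.13,  0.21], [-0.13,  0.14,  -0.21], [0.21,  -0.21,  0.33]] + [[0.09, -0.14, -0.14], [-0.14, 0.21, 0.22], [-0.14, 0.22, 0.23]]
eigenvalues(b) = [1.0, 0.6, 0.53]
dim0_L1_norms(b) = [1.05, 0.98, 0.63]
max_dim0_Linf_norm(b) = 0.83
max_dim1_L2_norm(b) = 0.86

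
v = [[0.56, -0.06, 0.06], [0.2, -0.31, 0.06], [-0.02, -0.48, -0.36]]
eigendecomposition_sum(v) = [[(0.56+0j), -0.06-0.00j, (0.03+0j)], [(0.13+0j), -0.01-0.00j, 0.01+0.00j], [-0.08+0.00j, (0.01+0j), (-0-0j)]] + [[-0.01j, (-0+0.04j), (0.01+0j)], [0.04-0.02j, (-0.15+0.11j), 0.03+0.05j], [(0.03+0.13j), (-0.24-0.54j), (-0.18+0.04j)]] + [[0.00+0.01j, (-0-0.04j), 0.01-0.00j],  [0.04+0.02j, (-0.15-0.11j), 0.03-0.05j],  [0.03-0.13j, -0.24+0.54j, (-0.18-0.04j)]]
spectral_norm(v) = 0.67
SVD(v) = [[-0.51,  0.76,  0.4], [-0.50,  0.11,  -0.86], [-0.69,  -0.64,  0.32]] @ diag([0.6683947835725368, 0.5863693670599727, 0.17412460672377478]) @ [[-0.56, 0.78, 0.28], [0.78, 0.39, 0.48], [0.27, 0.49, -0.83]]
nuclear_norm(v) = 1.43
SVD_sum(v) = [[0.19, -0.27, -0.1], [0.19, -0.26, -0.1], [0.26, -0.36, -0.13]] + [[0.35, 0.17, 0.21], [0.05, 0.03, 0.03], [-0.3, -0.15, -0.18]] + [[0.02, 0.03, -0.06],[-0.04, -0.07, 0.12],[0.02, 0.03, -0.05]]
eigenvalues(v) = [(0.54+0j), (-0.32+0.15j), (-0.32-0.15j)]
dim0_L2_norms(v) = [0.59, 0.57, 0.37]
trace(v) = -0.11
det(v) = 0.07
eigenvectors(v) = [[(0.97+0j), (-0.06-0.03j), -0.06+0.03j], [(0.22+0j), -0.07-0.29j, -0.07+0.29j], [-0.14+0.00j, (0.95+0j), (0.95-0j)]]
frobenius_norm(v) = 0.91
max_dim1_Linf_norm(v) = 0.56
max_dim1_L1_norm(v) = 0.86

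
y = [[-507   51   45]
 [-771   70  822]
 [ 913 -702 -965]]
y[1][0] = -771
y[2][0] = 913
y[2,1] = -702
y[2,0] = 913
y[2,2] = -965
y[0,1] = 51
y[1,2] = 822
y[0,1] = 51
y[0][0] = -507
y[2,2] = -965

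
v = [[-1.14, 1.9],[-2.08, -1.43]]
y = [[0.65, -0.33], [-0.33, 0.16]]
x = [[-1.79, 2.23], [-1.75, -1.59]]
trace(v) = -2.57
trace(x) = -3.38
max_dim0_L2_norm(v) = 2.38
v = x + y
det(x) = 6.75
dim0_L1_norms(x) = [3.54, 3.82]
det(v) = 5.58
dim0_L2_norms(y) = [0.73, 0.37]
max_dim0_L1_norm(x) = 3.82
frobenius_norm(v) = 3.36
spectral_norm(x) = 2.87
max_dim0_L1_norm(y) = 0.98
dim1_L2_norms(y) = [0.73, 0.37]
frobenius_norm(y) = 0.82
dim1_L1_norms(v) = [3.04, 3.51]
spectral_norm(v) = 2.54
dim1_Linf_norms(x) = [2.23, 1.75]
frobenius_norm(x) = 3.71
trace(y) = 0.81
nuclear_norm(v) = 4.74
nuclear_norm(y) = 0.82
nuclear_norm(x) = 5.22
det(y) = -0.00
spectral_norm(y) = 0.82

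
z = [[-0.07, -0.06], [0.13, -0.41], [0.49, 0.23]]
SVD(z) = [[-0.17, -0.01], [-0.25, -0.97], [0.95, -0.26]] @ diag([0.5563524687869159, 0.42068031862056937]) @ [[0.8, 0.60], [-0.60, 0.80]]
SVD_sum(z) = [[-0.07,-0.06], [-0.11,-0.08], [0.42,0.32]] + [[0.0,  -0.00], [0.24,  -0.33], [0.07,  -0.09]]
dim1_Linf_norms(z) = [0.07, 0.41, 0.49]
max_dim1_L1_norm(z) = 0.72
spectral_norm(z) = 0.56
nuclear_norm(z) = 0.98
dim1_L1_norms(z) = [0.13, 0.54, 0.72]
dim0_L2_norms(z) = [0.51, 0.47]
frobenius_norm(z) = 0.70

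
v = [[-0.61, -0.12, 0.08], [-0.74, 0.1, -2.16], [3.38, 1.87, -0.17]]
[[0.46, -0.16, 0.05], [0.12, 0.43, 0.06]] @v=[[0.01, 0.02, 0.37], [-0.19, 0.14, -0.93]]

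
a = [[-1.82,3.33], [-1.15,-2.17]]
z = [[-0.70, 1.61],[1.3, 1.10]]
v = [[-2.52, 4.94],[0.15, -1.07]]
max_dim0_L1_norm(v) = 6.01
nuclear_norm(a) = 6.00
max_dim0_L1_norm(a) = 5.5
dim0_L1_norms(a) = [2.97, 5.5]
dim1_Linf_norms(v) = [4.94, 1.07]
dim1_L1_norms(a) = [5.15, 3.32]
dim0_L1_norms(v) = [2.67, 6.01]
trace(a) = -3.99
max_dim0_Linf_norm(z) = 1.61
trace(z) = 0.40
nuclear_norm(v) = 5.99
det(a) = 7.78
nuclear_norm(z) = 3.42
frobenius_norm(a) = 4.52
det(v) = 1.96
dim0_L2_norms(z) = [1.48, 1.95]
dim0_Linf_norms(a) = [1.82, 3.33]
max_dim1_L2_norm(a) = 3.79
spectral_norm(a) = 4.10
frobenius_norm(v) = 5.65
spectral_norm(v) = 5.64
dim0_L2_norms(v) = [2.52, 5.05]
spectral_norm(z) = 1.96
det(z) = -2.86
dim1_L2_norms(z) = [1.76, 1.7]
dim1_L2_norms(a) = [3.79, 2.46]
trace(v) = -3.59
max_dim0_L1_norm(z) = 2.71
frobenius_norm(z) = 2.45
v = z + a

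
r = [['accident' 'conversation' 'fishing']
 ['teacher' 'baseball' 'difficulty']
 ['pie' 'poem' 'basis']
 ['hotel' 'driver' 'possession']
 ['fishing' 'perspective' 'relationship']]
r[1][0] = 'teacher'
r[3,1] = 'driver'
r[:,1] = ['conversation', 'baseball', 'poem', 'driver', 'perspective']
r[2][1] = 'poem'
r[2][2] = 'basis'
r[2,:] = ['pie', 'poem', 'basis']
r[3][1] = 'driver'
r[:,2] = ['fishing', 'difficulty', 'basis', 'possession', 'relationship']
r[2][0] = 'pie'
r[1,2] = 'difficulty'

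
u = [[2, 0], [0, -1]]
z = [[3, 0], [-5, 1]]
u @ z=[[6, 0], [5, -1]]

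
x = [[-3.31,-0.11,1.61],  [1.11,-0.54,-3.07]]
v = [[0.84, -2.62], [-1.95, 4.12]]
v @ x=[[-5.69, 1.32, 9.4],  [11.03, -2.01, -15.79]]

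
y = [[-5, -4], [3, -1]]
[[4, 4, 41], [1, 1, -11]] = y @ [[0, 0, -5], [-1, -1, -4]]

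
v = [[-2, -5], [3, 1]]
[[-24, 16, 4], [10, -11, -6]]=v @ [[2, -3, -2], [4, -2, 0]]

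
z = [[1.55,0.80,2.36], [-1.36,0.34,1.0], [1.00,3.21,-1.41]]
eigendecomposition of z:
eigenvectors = [[(-0.36+0j), 0.80+0.00j, 0.80-0.00j], [(-0.38+0j), -0.21+0.42j, -0.21-0.42j], [(0.85+0j), 0.18+0.33j, 0.18-0.33j]]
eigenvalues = [(-3.24+0j), (1.86+1.4j), (1.86-1.4j)]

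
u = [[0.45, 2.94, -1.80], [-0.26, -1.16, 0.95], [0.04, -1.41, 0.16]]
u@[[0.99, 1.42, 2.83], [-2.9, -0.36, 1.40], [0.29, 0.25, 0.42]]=[[-8.60,-0.87,4.63], [3.38,0.29,-1.96], [4.18,0.6,-1.79]]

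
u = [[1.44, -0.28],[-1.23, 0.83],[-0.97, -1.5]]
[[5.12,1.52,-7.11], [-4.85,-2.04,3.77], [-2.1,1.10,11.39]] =u@[[3.40,0.81,-5.7], [-0.80,-1.26,-3.91]]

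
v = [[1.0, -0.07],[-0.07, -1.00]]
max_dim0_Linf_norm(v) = 1.0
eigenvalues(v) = [1.0, -1.0]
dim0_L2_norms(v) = [1.0, 1.0]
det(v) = -1.00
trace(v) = 0.00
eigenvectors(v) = [[1.00,  0.03],[-0.03,  1.00]]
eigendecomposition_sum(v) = [[1.0,-0.04], [-0.04,0.0]] + [[-0.00, -0.04], [-0.04, -1.00]]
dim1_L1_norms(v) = [1.07, 1.07]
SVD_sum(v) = [[1.0, 0.0],  [-0.07, 0.00]] + [[0.0,-0.07], [0.0,-1.00]]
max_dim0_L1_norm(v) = 1.07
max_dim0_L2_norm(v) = 1.0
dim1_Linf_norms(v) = [1.0, 1.0]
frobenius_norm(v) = 1.42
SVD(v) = [[-1.0, 0.07], [0.07, 1.0]] @ diag([1.0024470060806208, 1.0024470060806208]) @ [[-1.00,  -0.00], [-0.0,  -1.0]]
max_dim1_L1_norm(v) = 1.07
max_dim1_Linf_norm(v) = 1.0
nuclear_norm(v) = 2.00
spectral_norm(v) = 1.00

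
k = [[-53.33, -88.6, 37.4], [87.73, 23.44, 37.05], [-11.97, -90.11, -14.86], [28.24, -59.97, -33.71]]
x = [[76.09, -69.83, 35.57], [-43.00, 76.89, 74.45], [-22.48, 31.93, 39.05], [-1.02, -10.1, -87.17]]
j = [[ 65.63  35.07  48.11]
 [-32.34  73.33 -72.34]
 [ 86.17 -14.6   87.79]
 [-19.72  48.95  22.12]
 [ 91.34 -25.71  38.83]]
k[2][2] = -14.86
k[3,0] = 28.24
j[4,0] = 91.34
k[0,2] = 37.4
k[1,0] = 87.73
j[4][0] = 91.34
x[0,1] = -69.83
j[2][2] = 87.79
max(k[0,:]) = 37.4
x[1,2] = 74.45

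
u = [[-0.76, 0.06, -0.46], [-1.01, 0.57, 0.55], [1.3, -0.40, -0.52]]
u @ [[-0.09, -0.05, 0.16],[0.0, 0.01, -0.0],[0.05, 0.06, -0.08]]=[[0.05, 0.01, -0.08], [0.12, 0.09, -0.21], [-0.14, -0.1, 0.25]]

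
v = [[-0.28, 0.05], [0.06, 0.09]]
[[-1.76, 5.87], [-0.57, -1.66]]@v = [[0.85,0.44],[0.06,-0.18]]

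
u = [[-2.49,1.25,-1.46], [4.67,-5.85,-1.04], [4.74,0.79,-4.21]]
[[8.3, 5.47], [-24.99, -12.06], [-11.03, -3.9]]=u@[[-2.39, -1.41], [2.30, 1.02], [0.36, -0.47]]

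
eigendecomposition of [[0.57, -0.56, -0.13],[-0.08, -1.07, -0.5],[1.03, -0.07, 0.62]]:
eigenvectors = [[-0.12, 0.25, 0.32],[0.27, 0.31, 0.93],[-0.96, -0.92, -0.16]]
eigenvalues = [0.77, 0.36, -1.01]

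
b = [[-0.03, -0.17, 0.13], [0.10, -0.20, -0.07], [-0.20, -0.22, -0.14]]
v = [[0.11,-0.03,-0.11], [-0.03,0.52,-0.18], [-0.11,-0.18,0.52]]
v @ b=[[0.02,  0.01,  0.03], [0.09,  -0.06,  -0.02], [-0.12,  -0.06,  -0.07]]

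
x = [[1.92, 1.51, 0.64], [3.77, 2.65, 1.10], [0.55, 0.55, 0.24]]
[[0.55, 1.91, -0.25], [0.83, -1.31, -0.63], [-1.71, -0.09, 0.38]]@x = [[8.12, 5.75, 2.39], [-3.69, -2.56, -1.06], [-3.41, -2.61, -1.1]]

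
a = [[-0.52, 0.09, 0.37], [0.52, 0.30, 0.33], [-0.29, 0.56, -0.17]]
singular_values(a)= [0.8, 0.64, 0.51]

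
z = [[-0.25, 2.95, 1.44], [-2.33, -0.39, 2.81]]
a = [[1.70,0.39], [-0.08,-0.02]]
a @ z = [[-1.33, 4.86, 3.54], [0.07, -0.23, -0.17]]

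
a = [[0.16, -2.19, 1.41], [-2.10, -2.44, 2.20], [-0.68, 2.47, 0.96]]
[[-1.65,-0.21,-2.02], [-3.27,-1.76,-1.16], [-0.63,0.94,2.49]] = a @ [[0.38, 0.79, -0.48], [0.20, 0.43, 0.88], [-0.90, 0.43, -0.01]]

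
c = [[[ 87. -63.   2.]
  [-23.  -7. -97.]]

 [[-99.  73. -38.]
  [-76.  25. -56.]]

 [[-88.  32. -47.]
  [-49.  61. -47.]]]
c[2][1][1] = 61.0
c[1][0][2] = -38.0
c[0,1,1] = -7.0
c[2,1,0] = -49.0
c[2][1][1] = 61.0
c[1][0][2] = -38.0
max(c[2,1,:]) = 61.0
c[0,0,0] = 87.0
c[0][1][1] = -7.0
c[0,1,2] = -97.0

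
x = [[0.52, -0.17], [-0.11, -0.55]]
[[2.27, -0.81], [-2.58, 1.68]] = x@[[5.53,-2.40], [3.59,-2.58]]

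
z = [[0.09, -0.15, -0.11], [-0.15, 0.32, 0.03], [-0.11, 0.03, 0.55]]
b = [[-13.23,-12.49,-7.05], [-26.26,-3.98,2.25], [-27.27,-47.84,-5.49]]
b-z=[[-13.32, -12.34, -6.94],[-26.11, -4.3, 2.22],[-27.16, -47.87, -6.04]]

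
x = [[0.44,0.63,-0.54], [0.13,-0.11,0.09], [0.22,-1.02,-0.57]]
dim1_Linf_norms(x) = [0.63, 0.13, 1.02]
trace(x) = -0.24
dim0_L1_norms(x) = [0.79, 1.76, 1.2]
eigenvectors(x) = [[-0.98+0.00j, (-0.37-0.38j), (-0.37+0.38j)],[(-0.19+0j), 0.06+0.25j, 0.06-0.25j],[-0.02+0.00j, (-0.81+0j), (-0.81-0j)]]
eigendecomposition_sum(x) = [[0.43+0.00j, (0.65+0j), (-0.16+0j)], [(0.09+0j), 0.13+0.00j, (-0.03+0j)], [(0.01+0j), (0.01+0j), (-0+0j)]] + [[0.00+0.09j,-0.01-0.47j,(-0.19-0.07j)], [(0.02-0.04j),(-0.12+0.19j),0.06+0.08j], [0.11+0.10j,(-0.52-0.5j),(-0.28+0.13j)]] + [[0.00-0.09j, (-0.01+0.47j), -0.19+0.07j], [(0.02+0.04j), (-0.12-0.19j), 0.06-0.08j], [(0.11-0.1j), -0.52+0.50j, -0.28-0.13j]]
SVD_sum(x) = [[-0.02, 0.42, 0.12], [0.0, -0.08, -0.02], [0.05, -1.10, -0.31]] + [[0.45,0.21,-0.66],[-0.02,-0.01,0.02],[0.18,0.08,-0.26]] + [[0.01, -0.00, 0.01],[0.14, -0.02, 0.09],[-0.01, 0.00, -0.00]]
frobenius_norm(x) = 1.53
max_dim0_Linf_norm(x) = 1.02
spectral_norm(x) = 1.23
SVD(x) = [[-0.36,-0.93,-0.06], [0.07,0.03,-1.0], [0.93,-0.36,0.05]] @ diag([1.229715348153644, 0.889894474218377, 0.16967023095098388]) @ [[0.05, -0.96, -0.27], [-0.55, -0.25, 0.8], [-0.84, 0.11, -0.54]]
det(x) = 0.19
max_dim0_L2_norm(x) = 1.2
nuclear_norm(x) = 2.29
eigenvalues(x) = [(0.56+0j), (-0.4+0.42j), (-0.4-0.42j)]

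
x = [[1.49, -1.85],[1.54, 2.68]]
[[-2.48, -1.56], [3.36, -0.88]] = x@[[-0.06, -0.85], [1.29, 0.16]]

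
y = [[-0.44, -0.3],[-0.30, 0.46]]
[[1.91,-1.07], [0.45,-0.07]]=y @ [[-3.47,1.75],  [-1.29,0.99]]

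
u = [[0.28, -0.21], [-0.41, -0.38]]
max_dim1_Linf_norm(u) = 0.41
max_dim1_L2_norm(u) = 0.56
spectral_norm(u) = 0.56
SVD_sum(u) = [[0.08, 0.06], [-0.45, -0.33]] + [[0.20, -0.27],  [0.04, -0.05]]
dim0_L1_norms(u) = [0.69, 0.59]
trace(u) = -0.10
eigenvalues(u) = [0.39, -0.49]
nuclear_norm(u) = 0.91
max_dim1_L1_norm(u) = 0.79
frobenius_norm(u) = 0.66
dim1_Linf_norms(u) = [0.28, 0.41]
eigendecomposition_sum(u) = [[0.34,-0.09], [-0.18,0.05]] + [[-0.06, -0.12], [-0.23, -0.43]]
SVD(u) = [[-0.18, 0.98], [0.98, 0.18]] @ diag([0.5645726557818602, 0.34096585803188134]) @ [[-0.8, -0.6], [0.6, -0.80]]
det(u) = -0.19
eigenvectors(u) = [[0.88, 0.26], [-0.47, 0.96]]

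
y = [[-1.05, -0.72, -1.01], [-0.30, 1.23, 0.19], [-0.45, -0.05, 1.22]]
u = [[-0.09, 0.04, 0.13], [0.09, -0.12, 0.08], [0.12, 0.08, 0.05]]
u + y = [[-1.14, -0.68, -0.88], [-0.21, 1.11, 0.27], [-0.33, 0.03, 1.27]]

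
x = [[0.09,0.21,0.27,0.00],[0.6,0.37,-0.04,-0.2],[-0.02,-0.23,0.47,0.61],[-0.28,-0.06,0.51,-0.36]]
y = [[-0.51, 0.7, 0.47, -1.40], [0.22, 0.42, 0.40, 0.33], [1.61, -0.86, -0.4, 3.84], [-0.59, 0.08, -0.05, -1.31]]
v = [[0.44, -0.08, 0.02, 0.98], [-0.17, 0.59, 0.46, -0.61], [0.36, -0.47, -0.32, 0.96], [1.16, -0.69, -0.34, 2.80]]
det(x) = 0.06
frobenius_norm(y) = 4.87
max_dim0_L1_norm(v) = 5.35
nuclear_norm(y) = 5.68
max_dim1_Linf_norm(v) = 2.8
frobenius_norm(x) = 1.33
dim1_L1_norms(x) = [0.57, 1.21, 1.33, 1.21]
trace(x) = 0.57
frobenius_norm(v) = 3.64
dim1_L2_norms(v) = [1.08, 0.98, 1.17, 3.13]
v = x @ y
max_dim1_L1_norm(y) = 6.71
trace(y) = -1.80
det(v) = 0.00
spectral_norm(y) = 4.79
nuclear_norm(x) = 2.40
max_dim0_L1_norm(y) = 6.88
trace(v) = 3.51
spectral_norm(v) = 3.58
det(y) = 0.00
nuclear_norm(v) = 4.26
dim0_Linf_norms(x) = [0.6, 0.37, 0.51, 0.61]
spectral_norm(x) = 0.93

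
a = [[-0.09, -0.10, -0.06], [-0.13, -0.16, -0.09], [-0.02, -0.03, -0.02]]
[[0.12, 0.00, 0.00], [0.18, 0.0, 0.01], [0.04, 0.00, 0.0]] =a@[[-0.13, -0.13, 0.0], [-0.71, 0.1, 0.07], [-0.57, -0.04, -0.2]]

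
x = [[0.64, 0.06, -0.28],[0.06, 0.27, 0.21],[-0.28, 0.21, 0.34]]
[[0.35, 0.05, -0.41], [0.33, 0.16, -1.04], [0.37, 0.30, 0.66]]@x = [[0.34, -0.05, -0.23], [0.51, -0.16, -0.41], [0.07, 0.24, 0.18]]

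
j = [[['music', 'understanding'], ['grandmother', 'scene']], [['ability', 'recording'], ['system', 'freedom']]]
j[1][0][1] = 'recording'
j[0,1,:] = ['grandmother', 'scene']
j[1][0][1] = 'recording'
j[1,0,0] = 'ability'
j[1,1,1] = 'freedom'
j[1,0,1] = 'recording'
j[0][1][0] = 'grandmother'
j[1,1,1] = 'freedom'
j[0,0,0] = 'music'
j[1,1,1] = 'freedom'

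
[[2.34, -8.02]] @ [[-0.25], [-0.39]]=[[2.54]]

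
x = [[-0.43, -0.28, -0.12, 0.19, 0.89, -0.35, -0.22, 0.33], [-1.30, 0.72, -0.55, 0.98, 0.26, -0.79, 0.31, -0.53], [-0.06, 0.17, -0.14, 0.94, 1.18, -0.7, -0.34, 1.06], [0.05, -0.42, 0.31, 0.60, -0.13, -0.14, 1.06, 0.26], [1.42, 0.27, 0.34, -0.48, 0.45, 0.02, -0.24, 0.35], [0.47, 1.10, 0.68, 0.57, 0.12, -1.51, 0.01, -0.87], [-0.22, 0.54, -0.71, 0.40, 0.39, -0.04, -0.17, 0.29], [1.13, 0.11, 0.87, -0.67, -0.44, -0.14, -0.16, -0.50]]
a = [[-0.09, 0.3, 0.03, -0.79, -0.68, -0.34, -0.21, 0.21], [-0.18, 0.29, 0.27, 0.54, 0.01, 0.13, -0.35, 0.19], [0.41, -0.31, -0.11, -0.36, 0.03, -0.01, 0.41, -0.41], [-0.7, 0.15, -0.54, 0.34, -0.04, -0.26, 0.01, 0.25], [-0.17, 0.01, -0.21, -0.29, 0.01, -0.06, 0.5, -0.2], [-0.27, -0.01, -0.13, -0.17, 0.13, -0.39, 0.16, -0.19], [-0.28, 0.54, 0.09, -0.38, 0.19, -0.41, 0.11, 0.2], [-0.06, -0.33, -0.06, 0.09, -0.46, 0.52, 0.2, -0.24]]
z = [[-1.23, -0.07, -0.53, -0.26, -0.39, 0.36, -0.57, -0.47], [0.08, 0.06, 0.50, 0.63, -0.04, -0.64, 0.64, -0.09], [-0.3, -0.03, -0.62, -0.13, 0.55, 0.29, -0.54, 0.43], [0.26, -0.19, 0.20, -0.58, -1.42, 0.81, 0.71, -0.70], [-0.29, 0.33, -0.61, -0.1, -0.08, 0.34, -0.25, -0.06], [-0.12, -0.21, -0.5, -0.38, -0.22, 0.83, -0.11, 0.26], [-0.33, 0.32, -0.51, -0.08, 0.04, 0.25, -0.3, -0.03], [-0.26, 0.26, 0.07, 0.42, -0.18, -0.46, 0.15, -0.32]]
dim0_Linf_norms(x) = [1.42, 1.1, 0.87, 0.98, 1.18, 1.51, 1.06, 1.06]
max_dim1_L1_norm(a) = 2.65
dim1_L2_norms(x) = [1.18, 2.13, 2.01, 1.36, 1.68, 2.3, 1.13, 1.73]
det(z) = -0.00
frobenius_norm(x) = 4.92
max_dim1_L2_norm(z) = 2.04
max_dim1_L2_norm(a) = 1.18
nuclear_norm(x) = 10.65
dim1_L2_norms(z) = [1.64, 1.22, 1.16, 2.04, 0.87, 1.13, 0.8, 0.83]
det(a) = 0.00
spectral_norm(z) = 2.39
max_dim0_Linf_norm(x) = 1.51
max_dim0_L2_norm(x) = 2.33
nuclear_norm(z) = 7.18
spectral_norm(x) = 3.16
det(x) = -0.00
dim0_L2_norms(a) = [0.94, 0.83, 0.67, 1.19, 0.85, 0.89, 0.81, 0.7]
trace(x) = -0.98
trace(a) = -0.08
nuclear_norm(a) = 5.58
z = a @ x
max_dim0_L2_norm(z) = 1.6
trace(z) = -2.24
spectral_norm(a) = 1.43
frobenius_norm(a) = 2.47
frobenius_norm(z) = 3.61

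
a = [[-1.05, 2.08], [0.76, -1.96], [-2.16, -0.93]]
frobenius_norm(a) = 3.92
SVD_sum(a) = [[-1.0, 2.1], [0.90, -1.89], [-0.04, 0.08]] + [[-0.05,-0.02], [-0.14,-0.07], [-2.12,-1.01]]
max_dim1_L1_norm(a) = 3.13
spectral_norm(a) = 3.14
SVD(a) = [[0.74, 0.02],[-0.67, 0.07],[0.03, 1.0]] @ diag([3.13506784116177, 2.3558331076952976]) @ [[-0.43, 0.9], [-0.90, -0.43]]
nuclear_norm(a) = 5.49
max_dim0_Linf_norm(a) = 2.16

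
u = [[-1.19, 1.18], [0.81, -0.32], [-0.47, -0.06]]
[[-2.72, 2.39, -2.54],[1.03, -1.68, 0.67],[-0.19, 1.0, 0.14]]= u @ [[0.61, -2.12, -0.03], [-1.69, -0.11, -2.18]]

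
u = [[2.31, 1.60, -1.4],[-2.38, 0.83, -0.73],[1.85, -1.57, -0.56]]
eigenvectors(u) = [[(0.64+0j), (0.64-0j), (0.13+0j)], [(-0.11+0.59j), (-0.11-0.59j), (0.48+0j)], [0.08-0.47j, 0.08+0.47j, (0.87+0j)]]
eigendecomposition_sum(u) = [[1.16+1.08j,(0.85-0.79j),(-0.64+0.28j)], [(-1.19+0.88j),0.59+0.92j,(-0.15-0.64j)], [0.93-0.70j,-0.47-0.72j,(0.12+0.5j)]] + [[1.16-1.08j, 0.85+0.79j, -0.64-0.28j], [-1.19-0.88j, (0.59-0.92j), -0.15+0.64j], [(0.93+0.7j), -0.47+0.72j, 0.12-0.50j]] + [[-0.00+0.00j, (-0.09-0j), -0.12-0.00j], [-0.00+0.00j, -0.35-0.00j, (-0.44-0j)], [(-0.01+0j), (-0.63-0j), -0.80-0.00j]]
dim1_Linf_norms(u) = [2.31, 2.38, 1.85]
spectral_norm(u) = 3.87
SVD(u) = [[-0.62, 0.79, -0.04], [0.58, 0.42, -0.69], [-0.53, -0.45, -0.72]] @ diag([3.874967167543587, 2.5894037511568433, 1.1058560774142794]) @ [[-0.98, 0.08, 0.19], [-0.01, 0.9, -0.45], [0.21, 0.44, 0.87]]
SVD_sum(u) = [[2.34, -0.20, -0.45], [-2.21, 0.19, 0.43], [2.0, -0.17, -0.39]] + [[-0.02,  1.82,  -0.91], [-0.01,  0.98,  -0.49], [0.01,  -1.05,  0.52]] + [[-0.01, -0.02, -0.04], [-0.16, -0.34, -0.67], [-0.16, -0.35, -0.69]]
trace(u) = 2.58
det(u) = -11.10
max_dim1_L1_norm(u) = 5.31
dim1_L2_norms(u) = [3.14, 2.62, 2.49]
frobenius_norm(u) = 4.79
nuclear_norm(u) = 7.57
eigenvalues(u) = [(1.86+2.49j), (1.86-2.49j), (-1.15+0j)]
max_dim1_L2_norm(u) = 3.14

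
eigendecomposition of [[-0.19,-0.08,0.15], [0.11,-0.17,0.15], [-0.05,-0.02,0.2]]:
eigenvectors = [[(-0.01+0.6j), (-0.01-0.6j), (0.25+0j)], [(0.79+0j), (0.79-0j), 0.45+0.00j], [0.02+0.09j, (0.02-0.09j), (0.86+0j)]]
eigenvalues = [(-0.17+0.1j), (-0.17-0.1j), (0.17+0j)]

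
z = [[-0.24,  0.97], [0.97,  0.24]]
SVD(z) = [[-0.24, 0.97], [0.97, 0.24]] @ diag([0.9992497185388646, 0.9992497185388645]) @ [[1.00, 0.0], [0.0, 1.00]]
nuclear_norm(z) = 2.00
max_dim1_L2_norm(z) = 1.0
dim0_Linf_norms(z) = [0.97, 0.97]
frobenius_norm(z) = 1.41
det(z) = -1.00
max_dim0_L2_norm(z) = 1.0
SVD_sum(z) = [[-0.24, 0.0],[0.97, 0.0]] + [[0.00, 0.97], [0.0, 0.24]]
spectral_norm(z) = 1.00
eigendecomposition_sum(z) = [[-0.62, 0.48], [0.48, -0.38]] + [[0.38, 0.48],[0.48, 0.62]]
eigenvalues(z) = [-1.0, 1.0]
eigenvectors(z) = [[-0.79,-0.62], [0.62,-0.79]]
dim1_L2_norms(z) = [1.0, 1.0]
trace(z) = 0.00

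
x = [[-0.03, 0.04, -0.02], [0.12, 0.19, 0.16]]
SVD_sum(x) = [[0.0, 0.0, 0.0], [0.12, 0.19, 0.16]] + [[-0.03, 0.04, -0.02], [0.00, -0.00, 0.0]]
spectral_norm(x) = 0.28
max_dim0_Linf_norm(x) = 0.19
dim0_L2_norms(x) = [0.12, 0.19, 0.16]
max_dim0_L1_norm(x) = 0.23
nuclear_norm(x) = 0.33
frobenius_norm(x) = 0.28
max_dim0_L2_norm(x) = 0.19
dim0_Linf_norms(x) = [0.12, 0.19, 0.16]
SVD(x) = [[0.01, 1.00],[1.0, -0.01]] @ diag([0.27587812911745085, 0.05377041821164431]) @ [[0.43, 0.69, 0.58], [-0.58, 0.71, -0.40]]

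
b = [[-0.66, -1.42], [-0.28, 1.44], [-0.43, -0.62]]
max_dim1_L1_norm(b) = 2.08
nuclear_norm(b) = 2.89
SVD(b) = [[0.71, 0.5], [-0.63, 0.77], [0.32, 0.41]] @ diag([2.153404857543296, 0.7322209499249098]) @ [[-0.20, -0.98],[-0.98, 0.20]]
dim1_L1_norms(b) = [2.08, 1.72, 1.05]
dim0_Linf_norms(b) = [0.66, 1.44]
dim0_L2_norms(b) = [0.84, 2.12]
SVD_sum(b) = [[-0.30,-1.49], [0.27,1.33], [-0.14,-0.68]] + [[-0.36,0.07],[-0.55,0.11],[-0.29,0.06]]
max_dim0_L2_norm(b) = 2.12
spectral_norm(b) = 2.15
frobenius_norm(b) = 2.27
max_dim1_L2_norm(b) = 1.57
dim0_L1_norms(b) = [1.37, 3.48]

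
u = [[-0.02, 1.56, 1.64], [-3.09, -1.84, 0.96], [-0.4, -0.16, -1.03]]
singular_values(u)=[3.75, 2.39, 0.67]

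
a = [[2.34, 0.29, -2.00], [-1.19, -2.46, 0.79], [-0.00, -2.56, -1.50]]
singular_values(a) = [3.84, 3.38, 0.52]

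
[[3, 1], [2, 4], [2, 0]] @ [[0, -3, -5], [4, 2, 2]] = [[4, -7, -13], [16, 2, -2], [0, -6, -10]]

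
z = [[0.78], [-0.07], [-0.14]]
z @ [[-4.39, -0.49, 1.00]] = [[-3.42, -0.38, 0.78], [0.31, 0.03, -0.07], [0.61, 0.07, -0.14]]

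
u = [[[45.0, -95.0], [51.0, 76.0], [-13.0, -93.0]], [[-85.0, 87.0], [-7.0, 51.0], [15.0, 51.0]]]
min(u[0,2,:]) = -93.0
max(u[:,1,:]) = 76.0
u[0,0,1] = -95.0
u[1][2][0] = 15.0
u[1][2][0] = 15.0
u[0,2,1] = -93.0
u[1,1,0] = -7.0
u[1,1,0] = -7.0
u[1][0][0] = -85.0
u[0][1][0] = 51.0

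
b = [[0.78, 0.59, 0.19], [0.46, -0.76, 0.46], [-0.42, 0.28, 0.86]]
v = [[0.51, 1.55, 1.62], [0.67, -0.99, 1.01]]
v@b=[[0.43, -0.42, 2.2], [-0.36, 1.43, 0.54]]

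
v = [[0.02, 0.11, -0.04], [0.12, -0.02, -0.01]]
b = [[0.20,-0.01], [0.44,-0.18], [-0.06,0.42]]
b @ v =[[0.00, 0.02, -0.01], [-0.01, 0.05, -0.02], [0.05, -0.02, -0.00]]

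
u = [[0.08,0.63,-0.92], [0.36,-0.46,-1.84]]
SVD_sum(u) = [[0.15, -0.07, -0.85], [0.33, -0.14, -1.87]] + [[-0.07, 0.70, -0.07], [0.03, -0.32, 0.03]]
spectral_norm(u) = 2.09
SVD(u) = [[-0.42, -0.91], [-0.91, 0.42]] @ diag([2.0931819498790305, 0.7714203294576962]) @ [[-0.17, 0.07, 0.98], [0.1, -0.99, 0.09]]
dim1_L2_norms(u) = [1.12, 1.93]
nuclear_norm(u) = 2.86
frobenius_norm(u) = 2.23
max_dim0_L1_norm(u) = 2.76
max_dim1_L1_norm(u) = 2.66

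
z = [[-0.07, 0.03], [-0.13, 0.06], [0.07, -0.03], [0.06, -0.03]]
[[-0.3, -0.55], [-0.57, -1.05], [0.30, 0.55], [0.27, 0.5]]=z @ [[3.57, 5.43], [-1.73, -5.78]]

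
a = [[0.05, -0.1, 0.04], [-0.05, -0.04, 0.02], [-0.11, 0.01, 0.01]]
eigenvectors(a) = [[-0.30,-0.06,-0.41], [0.36,0.36,-0.67], [0.88,0.93,-0.62]]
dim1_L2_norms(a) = [0.12, 0.07, 0.11]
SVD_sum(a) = [[0.08, -0.05, 0.01],[-0.02, 0.01, -0.0],[-0.08, 0.05, -0.01]] + [[-0.03, -0.05, 0.03], [-0.03, -0.05, 0.03], [-0.03, -0.04, 0.02]] + [[0.0, 0.0, 0.00], [-0.0, -0.0, -0.00], [0.00, 0.0, 0.0]]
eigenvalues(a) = [0.05, 0.02, -0.05]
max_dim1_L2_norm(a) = 0.12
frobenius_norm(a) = 0.18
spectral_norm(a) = 0.14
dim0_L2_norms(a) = [0.13, 0.11, 0.05]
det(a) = -0.00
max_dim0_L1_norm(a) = 0.21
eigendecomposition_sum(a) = [[0.06, -0.06, 0.03],[-0.07, 0.07, -0.03],[-0.17, 0.18, -0.08]] + [[-0.00, 0.01, -0.00], [0.03, -0.04, 0.02], [0.07, -0.1, 0.06]] + [[-0.0, -0.05, 0.02], [-0.01, -0.07, 0.03], [-0.01, -0.07, 0.03]]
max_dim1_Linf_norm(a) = 0.11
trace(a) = 0.02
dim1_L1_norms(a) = [0.19, 0.11, 0.13]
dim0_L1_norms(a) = [0.21, 0.15, 0.07]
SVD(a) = [[-0.71, -0.61, 0.35], [0.13, -0.61, -0.78], [0.69, -0.51, 0.51]] @ diag([0.14, 0.10623475382979798, 0.0037652461702019978]) @ [[-0.84, 0.52, -0.13], [0.53, 0.75, -0.39], [0.1, 0.4, 0.91]]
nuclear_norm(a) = 0.25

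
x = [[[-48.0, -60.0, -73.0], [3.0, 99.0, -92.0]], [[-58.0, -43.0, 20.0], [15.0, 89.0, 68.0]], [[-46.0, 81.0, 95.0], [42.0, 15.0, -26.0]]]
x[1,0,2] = 20.0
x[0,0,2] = -73.0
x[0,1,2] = -92.0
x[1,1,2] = 68.0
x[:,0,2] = [-73.0, 20.0, 95.0]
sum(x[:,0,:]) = -132.0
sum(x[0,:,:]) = -171.0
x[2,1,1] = 15.0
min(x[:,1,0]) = 3.0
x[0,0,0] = -48.0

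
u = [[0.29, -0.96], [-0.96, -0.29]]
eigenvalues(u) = [1.0, -1.0]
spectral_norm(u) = 1.00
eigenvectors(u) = [[0.80, 0.60], [-0.60, 0.8]]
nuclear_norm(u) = 2.01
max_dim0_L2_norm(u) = 1.0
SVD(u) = [[-0.29, 0.96], [0.96, 0.29]] @ diag([1.0028459502834919, 1.0028459502834919]) @ [[-1.0,-0.0],[-0.00,-1.0]]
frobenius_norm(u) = 1.42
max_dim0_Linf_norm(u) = 0.96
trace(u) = 0.00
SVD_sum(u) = [[0.29,0.00], [-0.96,0.0]] + [[0.00, -0.96], [0.0, -0.29]]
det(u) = -1.01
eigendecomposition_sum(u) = [[0.65, -0.48], [-0.48, 0.36]] + [[-0.36, -0.48],[-0.48, -0.65]]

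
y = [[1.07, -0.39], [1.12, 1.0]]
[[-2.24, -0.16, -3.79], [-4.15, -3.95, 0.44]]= y @ [[-2.56, -1.13, -2.4], [-1.28, -2.68, 3.13]]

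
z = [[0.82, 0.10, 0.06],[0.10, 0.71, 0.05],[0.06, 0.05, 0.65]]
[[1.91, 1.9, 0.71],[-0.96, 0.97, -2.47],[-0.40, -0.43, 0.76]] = z@[[2.59, 2.25, 1.23], [-1.66, 1.12, -3.75], [-0.73, -0.96, 1.34]]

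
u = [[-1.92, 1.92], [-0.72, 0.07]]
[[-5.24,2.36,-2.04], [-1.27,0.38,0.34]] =u@[[1.66, -0.45, -0.63],  [-1.07, 0.78, -1.69]]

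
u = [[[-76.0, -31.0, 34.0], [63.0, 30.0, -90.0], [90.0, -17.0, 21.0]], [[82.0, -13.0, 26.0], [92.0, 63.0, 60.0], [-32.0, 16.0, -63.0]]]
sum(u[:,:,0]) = 219.0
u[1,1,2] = 60.0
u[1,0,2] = 26.0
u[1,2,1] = 16.0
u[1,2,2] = -63.0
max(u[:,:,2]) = 60.0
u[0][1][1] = 30.0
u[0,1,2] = -90.0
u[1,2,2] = -63.0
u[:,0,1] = [-31.0, -13.0]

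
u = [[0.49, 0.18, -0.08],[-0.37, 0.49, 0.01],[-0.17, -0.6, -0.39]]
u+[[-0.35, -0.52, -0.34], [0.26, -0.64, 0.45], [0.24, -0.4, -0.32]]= [[0.14, -0.34, -0.42], [-0.11, -0.15, 0.46], [0.07, -1.0, -0.71]]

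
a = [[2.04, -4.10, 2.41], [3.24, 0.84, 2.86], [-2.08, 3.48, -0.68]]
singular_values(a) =[6.88, 3.85, 0.95]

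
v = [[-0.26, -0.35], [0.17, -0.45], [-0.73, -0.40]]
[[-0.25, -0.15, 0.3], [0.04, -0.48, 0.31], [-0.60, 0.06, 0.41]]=v@[[0.73, -0.55, -0.15],[0.18, 0.85, -0.75]]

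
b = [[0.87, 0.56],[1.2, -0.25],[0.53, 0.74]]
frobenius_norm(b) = 1.84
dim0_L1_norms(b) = [2.6, 1.55]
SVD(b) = [[-0.61,0.3], [-0.65,-0.72], [-0.45,0.63]] @ diag([1.6340238028936982, 0.8552579795458303]) @ [[-0.95, -0.31], [-0.31, 0.95]]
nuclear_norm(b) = 2.49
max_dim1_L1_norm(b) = 1.45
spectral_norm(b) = 1.63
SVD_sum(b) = [[0.95, 0.32], [1.01, 0.33], [0.7, 0.23]] + [[-0.08,0.24], [0.19,-0.58], [-0.17,0.51]]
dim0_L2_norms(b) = [1.57, 0.96]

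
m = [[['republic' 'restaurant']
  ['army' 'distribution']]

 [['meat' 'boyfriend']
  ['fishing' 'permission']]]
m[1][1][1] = 'permission'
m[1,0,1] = 'boyfriend'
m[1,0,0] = 'meat'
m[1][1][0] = 'fishing'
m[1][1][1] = 'permission'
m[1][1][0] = 'fishing'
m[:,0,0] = ['republic', 'meat']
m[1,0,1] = 'boyfriend'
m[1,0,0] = 'meat'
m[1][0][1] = 'boyfriend'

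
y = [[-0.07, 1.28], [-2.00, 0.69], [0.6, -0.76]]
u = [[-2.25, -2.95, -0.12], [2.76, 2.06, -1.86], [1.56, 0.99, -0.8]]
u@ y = [[5.99, -4.82], [-5.43, 6.37], [-2.57, 3.29]]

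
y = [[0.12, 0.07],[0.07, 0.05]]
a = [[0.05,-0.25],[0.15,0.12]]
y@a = [[0.02, -0.02],[0.01, -0.01]]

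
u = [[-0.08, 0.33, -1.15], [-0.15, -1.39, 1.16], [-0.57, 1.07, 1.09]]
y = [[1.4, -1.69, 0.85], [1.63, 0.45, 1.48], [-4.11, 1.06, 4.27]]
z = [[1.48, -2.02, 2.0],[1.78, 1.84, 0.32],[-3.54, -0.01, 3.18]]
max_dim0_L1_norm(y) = 7.14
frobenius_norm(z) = 6.29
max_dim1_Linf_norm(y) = 4.27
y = u + z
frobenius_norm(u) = 2.72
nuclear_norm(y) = 10.37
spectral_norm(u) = 2.11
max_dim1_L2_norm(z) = 4.76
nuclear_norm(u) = 4.12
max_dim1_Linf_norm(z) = 3.54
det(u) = 1.15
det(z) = 35.38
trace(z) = 6.50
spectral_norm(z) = 4.93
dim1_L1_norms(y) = [3.94, 3.56, 9.44]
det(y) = 25.58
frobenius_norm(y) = 6.84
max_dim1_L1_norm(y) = 9.44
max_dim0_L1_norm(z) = 6.8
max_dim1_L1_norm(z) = 6.73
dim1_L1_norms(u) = [1.56, 2.7, 2.73]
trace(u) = -0.38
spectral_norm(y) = 6.06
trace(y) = 6.12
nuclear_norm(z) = 10.37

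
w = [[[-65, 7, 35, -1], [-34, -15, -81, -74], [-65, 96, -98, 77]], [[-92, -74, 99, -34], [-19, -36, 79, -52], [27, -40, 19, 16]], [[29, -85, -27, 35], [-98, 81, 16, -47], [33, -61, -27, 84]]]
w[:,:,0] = [[-65, -34, -65], [-92, -19, 27], [29, -98, 33]]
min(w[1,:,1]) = -74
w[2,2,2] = -27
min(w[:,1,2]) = -81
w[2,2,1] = -61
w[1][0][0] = -92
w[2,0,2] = -27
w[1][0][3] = -34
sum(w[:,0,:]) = -173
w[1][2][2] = 19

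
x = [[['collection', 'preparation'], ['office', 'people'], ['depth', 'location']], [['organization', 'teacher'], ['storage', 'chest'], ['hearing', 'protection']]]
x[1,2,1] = 'protection'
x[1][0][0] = 'organization'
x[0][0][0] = 'collection'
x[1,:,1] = ['teacher', 'chest', 'protection']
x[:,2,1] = ['location', 'protection']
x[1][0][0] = 'organization'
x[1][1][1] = 'chest'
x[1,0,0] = 'organization'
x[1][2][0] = 'hearing'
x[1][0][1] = 'teacher'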